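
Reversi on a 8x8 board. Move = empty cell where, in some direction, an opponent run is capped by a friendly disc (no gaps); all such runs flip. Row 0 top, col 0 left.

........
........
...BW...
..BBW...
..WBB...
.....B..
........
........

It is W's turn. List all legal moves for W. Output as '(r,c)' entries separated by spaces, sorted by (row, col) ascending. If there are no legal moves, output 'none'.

Answer: (1,2) (2,2) (3,1) (4,5) (5,2) (5,4)

Derivation:
(1,2): flips 1 -> legal
(1,3): no bracket -> illegal
(1,4): no bracket -> illegal
(2,1): no bracket -> illegal
(2,2): flips 2 -> legal
(3,1): flips 2 -> legal
(3,5): no bracket -> illegal
(4,1): no bracket -> illegal
(4,5): flips 2 -> legal
(4,6): no bracket -> illegal
(5,2): flips 1 -> legal
(5,3): no bracket -> illegal
(5,4): flips 1 -> legal
(5,6): no bracket -> illegal
(6,4): no bracket -> illegal
(6,5): no bracket -> illegal
(6,6): no bracket -> illegal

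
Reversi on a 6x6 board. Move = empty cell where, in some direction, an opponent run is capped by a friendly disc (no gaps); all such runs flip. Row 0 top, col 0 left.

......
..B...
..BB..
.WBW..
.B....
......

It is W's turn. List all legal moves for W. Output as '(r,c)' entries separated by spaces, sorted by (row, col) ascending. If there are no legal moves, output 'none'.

(0,1): no bracket -> illegal
(0,2): no bracket -> illegal
(0,3): no bracket -> illegal
(1,1): flips 1 -> legal
(1,3): flips 2 -> legal
(1,4): no bracket -> illegal
(2,1): no bracket -> illegal
(2,4): no bracket -> illegal
(3,0): no bracket -> illegal
(3,4): no bracket -> illegal
(4,0): no bracket -> illegal
(4,2): no bracket -> illegal
(4,3): no bracket -> illegal
(5,0): no bracket -> illegal
(5,1): flips 1 -> legal
(5,2): no bracket -> illegal

Answer: (1,1) (1,3) (5,1)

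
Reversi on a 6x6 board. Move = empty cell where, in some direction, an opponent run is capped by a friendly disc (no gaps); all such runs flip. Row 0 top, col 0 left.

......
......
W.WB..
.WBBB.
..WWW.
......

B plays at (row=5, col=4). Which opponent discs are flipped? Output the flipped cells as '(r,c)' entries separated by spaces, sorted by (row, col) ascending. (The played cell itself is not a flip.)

Answer: (4,3) (4,4)

Derivation:
Dir NW: opp run (4,3) capped by B -> flip
Dir N: opp run (4,4) capped by B -> flip
Dir NE: first cell '.' (not opp) -> no flip
Dir W: first cell '.' (not opp) -> no flip
Dir E: first cell '.' (not opp) -> no flip
Dir SW: edge -> no flip
Dir S: edge -> no flip
Dir SE: edge -> no flip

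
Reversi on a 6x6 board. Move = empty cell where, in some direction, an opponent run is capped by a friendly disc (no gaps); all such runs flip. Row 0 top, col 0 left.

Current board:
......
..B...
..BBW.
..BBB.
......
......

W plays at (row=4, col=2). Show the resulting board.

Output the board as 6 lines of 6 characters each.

Answer: ......
..B...
..BBW.
..BWB.
..W...
......

Derivation:
Place W at (4,2); scan 8 dirs for brackets.
Dir NW: first cell '.' (not opp) -> no flip
Dir N: opp run (3,2) (2,2) (1,2), next='.' -> no flip
Dir NE: opp run (3,3) capped by W -> flip
Dir W: first cell '.' (not opp) -> no flip
Dir E: first cell '.' (not opp) -> no flip
Dir SW: first cell '.' (not opp) -> no flip
Dir S: first cell '.' (not opp) -> no flip
Dir SE: first cell '.' (not opp) -> no flip
All flips: (3,3)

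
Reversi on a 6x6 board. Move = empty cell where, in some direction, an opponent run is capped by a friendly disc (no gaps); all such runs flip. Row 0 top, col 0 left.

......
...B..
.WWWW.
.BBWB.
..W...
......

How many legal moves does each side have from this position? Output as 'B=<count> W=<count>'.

-- B to move --
(1,0): flips 1 -> legal
(1,1): flips 1 -> legal
(1,2): flips 2 -> legal
(1,4): flips 2 -> legal
(1,5): no bracket -> illegal
(2,0): no bracket -> illegal
(2,5): no bracket -> illegal
(3,0): no bracket -> illegal
(3,5): flips 1 -> legal
(4,1): no bracket -> illegal
(4,3): flips 2 -> legal
(4,4): no bracket -> illegal
(5,1): no bracket -> illegal
(5,2): flips 1 -> legal
(5,3): flips 1 -> legal
B mobility = 8
-- W to move --
(0,2): flips 1 -> legal
(0,3): flips 1 -> legal
(0,4): flips 1 -> legal
(1,2): no bracket -> illegal
(1,4): no bracket -> illegal
(2,0): flips 1 -> legal
(2,5): no bracket -> illegal
(3,0): flips 2 -> legal
(3,5): flips 1 -> legal
(4,0): flips 1 -> legal
(4,1): flips 2 -> legal
(4,3): flips 1 -> legal
(4,4): flips 1 -> legal
(4,5): flips 1 -> legal
W mobility = 11

Answer: B=8 W=11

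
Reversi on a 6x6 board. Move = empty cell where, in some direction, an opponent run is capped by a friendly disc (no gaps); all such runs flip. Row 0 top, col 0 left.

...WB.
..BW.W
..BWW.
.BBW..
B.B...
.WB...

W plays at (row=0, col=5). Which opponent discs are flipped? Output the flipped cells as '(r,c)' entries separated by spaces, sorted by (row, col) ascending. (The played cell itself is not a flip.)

Dir NW: edge -> no flip
Dir N: edge -> no flip
Dir NE: edge -> no flip
Dir W: opp run (0,4) capped by W -> flip
Dir E: edge -> no flip
Dir SW: first cell '.' (not opp) -> no flip
Dir S: first cell 'W' (not opp) -> no flip
Dir SE: edge -> no flip

Answer: (0,4)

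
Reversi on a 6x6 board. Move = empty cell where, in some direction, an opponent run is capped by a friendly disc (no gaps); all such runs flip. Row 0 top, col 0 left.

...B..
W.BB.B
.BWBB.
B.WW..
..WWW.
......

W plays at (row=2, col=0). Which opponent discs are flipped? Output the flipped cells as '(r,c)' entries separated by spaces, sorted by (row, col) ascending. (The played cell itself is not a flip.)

Answer: (2,1)

Derivation:
Dir NW: edge -> no flip
Dir N: first cell 'W' (not opp) -> no flip
Dir NE: first cell '.' (not opp) -> no flip
Dir W: edge -> no flip
Dir E: opp run (2,1) capped by W -> flip
Dir SW: edge -> no flip
Dir S: opp run (3,0), next='.' -> no flip
Dir SE: first cell '.' (not opp) -> no flip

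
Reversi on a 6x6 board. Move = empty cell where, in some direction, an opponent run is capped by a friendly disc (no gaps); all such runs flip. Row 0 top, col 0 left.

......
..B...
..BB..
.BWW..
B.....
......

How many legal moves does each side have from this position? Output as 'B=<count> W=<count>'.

-- B to move --
(2,1): no bracket -> illegal
(2,4): no bracket -> illegal
(3,4): flips 2 -> legal
(4,1): flips 1 -> legal
(4,2): flips 1 -> legal
(4,3): flips 1 -> legal
(4,4): flips 1 -> legal
B mobility = 5
-- W to move --
(0,1): no bracket -> illegal
(0,2): flips 2 -> legal
(0,3): no bracket -> illegal
(1,1): flips 1 -> legal
(1,3): flips 1 -> legal
(1,4): flips 1 -> legal
(2,0): no bracket -> illegal
(2,1): no bracket -> illegal
(2,4): no bracket -> illegal
(3,0): flips 1 -> legal
(3,4): no bracket -> illegal
(4,1): no bracket -> illegal
(4,2): no bracket -> illegal
(5,0): no bracket -> illegal
(5,1): no bracket -> illegal
W mobility = 5

Answer: B=5 W=5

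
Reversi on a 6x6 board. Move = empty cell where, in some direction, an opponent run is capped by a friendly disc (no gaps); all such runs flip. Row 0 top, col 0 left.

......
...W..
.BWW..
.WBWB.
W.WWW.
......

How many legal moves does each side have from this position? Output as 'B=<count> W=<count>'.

-- B to move --
(0,2): no bracket -> illegal
(0,3): no bracket -> illegal
(0,4): no bracket -> illegal
(1,1): no bracket -> illegal
(1,2): flips 2 -> legal
(1,4): flips 1 -> legal
(2,0): no bracket -> illegal
(2,4): flips 2 -> legal
(3,0): flips 1 -> legal
(3,5): no bracket -> illegal
(4,1): flips 1 -> legal
(4,5): no bracket -> illegal
(5,0): no bracket -> illegal
(5,1): no bracket -> illegal
(5,2): flips 2 -> legal
(5,3): no bracket -> illegal
(5,4): flips 2 -> legal
(5,5): no bracket -> illegal
B mobility = 7
-- W to move --
(1,0): flips 2 -> legal
(1,1): flips 1 -> legal
(1,2): no bracket -> illegal
(2,0): flips 1 -> legal
(2,4): flips 1 -> legal
(2,5): flips 1 -> legal
(3,0): no bracket -> illegal
(3,5): flips 1 -> legal
(4,1): flips 1 -> legal
(4,5): flips 1 -> legal
W mobility = 8

Answer: B=7 W=8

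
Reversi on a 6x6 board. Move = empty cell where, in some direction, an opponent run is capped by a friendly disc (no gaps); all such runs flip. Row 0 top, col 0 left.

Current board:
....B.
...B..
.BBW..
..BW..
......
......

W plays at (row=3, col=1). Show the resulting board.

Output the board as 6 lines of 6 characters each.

Place W at (3,1); scan 8 dirs for brackets.
Dir NW: first cell '.' (not opp) -> no flip
Dir N: opp run (2,1), next='.' -> no flip
Dir NE: opp run (2,2) (1,3) (0,4), next=edge -> no flip
Dir W: first cell '.' (not opp) -> no flip
Dir E: opp run (3,2) capped by W -> flip
Dir SW: first cell '.' (not opp) -> no flip
Dir S: first cell '.' (not opp) -> no flip
Dir SE: first cell '.' (not opp) -> no flip
All flips: (3,2)

Answer: ....B.
...B..
.BBW..
.WWW..
......
......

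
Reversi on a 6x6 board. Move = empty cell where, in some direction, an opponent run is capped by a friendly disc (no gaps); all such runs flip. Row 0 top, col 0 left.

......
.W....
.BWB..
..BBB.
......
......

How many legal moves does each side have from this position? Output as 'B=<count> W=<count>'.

Answer: B=3 W=5

Derivation:
-- B to move --
(0,0): flips 2 -> legal
(0,1): flips 1 -> legal
(0,2): no bracket -> illegal
(1,0): no bracket -> illegal
(1,2): flips 1 -> legal
(1,3): no bracket -> illegal
(2,0): no bracket -> illegal
(3,1): no bracket -> illegal
B mobility = 3
-- W to move --
(1,0): no bracket -> illegal
(1,2): no bracket -> illegal
(1,3): no bracket -> illegal
(1,4): no bracket -> illegal
(2,0): flips 1 -> legal
(2,4): flips 1 -> legal
(2,5): no bracket -> illegal
(3,0): no bracket -> illegal
(3,1): flips 1 -> legal
(3,5): no bracket -> illegal
(4,1): no bracket -> illegal
(4,2): flips 1 -> legal
(4,3): no bracket -> illegal
(4,4): flips 1 -> legal
(4,5): no bracket -> illegal
W mobility = 5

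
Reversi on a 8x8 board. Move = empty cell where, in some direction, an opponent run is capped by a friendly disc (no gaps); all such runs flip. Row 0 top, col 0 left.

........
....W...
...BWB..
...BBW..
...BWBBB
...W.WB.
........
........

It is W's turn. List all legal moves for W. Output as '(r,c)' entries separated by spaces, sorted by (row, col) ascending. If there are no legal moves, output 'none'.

(1,2): no bracket -> illegal
(1,3): flips 3 -> legal
(1,5): flips 1 -> legal
(1,6): no bracket -> illegal
(2,2): flips 2 -> legal
(2,6): flips 1 -> legal
(3,2): flips 3 -> legal
(3,6): flips 1 -> legal
(3,7): flips 1 -> legal
(4,2): flips 2 -> legal
(5,2): no bracket -> illegal
(5,4): no bracket -> illegal
(5,7): flips 2 -> legal
(6,5): no bracket -> illegal
(6,6): no bracket -> illegal
(6,7): no bracket -> illegal

Answer: (1,3) (1,5) (2,2) (2,6) (3,2) (3,6) (3,7) (4,2) (5,7)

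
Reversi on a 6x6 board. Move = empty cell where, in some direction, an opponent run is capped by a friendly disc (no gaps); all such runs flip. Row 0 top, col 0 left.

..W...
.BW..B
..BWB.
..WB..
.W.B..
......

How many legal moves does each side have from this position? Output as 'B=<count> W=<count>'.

Answer: B=4 W=7

Derivation:
-- B to move --
(0,1): no bracket -> illegal
(0,3): no bracket -> illegal
(1,3): flips 2 -> legal
(1,4): no bracket -> illegal
(2,1): flips 1 -> legal
(3,0): no bracket -> illegal
(3,1): flips 1 -> legal
(3,4): no bracket -> illegal
(4,0): no bracket -> illegal
(4,2): flips 1 -> legal
(5,0): no bracket -> illegal
(5,1): no bracket -> illegal
(5,2): no bracket -> illegal
B mobility = 4
-- W to move --
(0,0): no bracket -> illegal
(0,1): no bracket -> illegal
(0,4): no bracket -> illegal
(0,5): no bracket -> illegal
(1,0): flips 1 -> legal
(1,3): no bracket -> illegal
(1,4): no bracket -> illegal
(2,0): flips 1 -> legal
(2,1): flips 1 -> legal
(2,5): flips 1 -> legal
(3,1): no bracket -> illegal
(3,4): flips 1 -> legal
(3,5): no bracket -> illegal
(4,2): no bracket -> illegal
(4,4): no bracket -> illegal
(5,2): no bracket -> illegal
(5,3): flips 2 -> legal
(5,4): flips 1 -> legal
W mobility = 7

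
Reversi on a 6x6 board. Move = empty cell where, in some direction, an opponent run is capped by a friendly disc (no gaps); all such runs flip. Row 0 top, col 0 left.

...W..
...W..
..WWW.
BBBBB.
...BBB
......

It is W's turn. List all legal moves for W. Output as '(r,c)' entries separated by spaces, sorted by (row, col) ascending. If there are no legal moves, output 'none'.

(2,0): no bracket -> illegal
(2,1): no bracket -> illegal
(2,5): no bracket -> illegal
(3,5): no bracket -> illegal
(4,0): flips 1 -> legal
(4,1): flips 1 -> legal
(4,2): flips 2 -> legal
(5,2): no bracket -> illegal
(5,3): flips 2 -> legal
(5,4): flips 2 -> legal
(5,5): flips 2 -> legal

Answer: (4,0) (4,1) (4,2) (5,3) (5,4) (5,5)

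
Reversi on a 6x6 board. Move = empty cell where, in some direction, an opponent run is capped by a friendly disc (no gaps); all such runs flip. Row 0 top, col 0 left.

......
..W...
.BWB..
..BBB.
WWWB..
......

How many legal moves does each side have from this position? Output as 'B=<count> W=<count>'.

-- B to move --
(0,1): flips 1 -> legal
(0,2): flips 2 -> legal
(0,3): flips 1 -> legal
(1,1): flips 1 -> legal
(1,3): no bracket -> illegal
(3,0): no bracket -> illegal
(3,1): no bracket -> illegal
(5,0): flips 1 -> legal
(5,1): flips 1 -> legal
(5,2): flips 1 -> legal
(5,3): no bracket -> illegal
B mobility = 7
-- W to move --
(1,0): no bracket -> illegal
(1,1): no bracket -> illegal
(1,3): no bracket -> illegal
(1,4): flips 2 -> legal
(2,0): flips 1 -> legal
(2,4): flips 2 -> legal
(2,5): no bracket -> illegal
(3,0): flips 1 -> legal
(3,1): no bracket -> illegal
(3,5): no bracket -> illegal
(4,4): flips 2 -> legal
(4,5): flips 2 -> legal
(5,2): no bracket -> illegal
(5,3): no bracket -> illegal
(5,4): no bracket -> illegal
W mobility = 6

Answer: B=7 W=6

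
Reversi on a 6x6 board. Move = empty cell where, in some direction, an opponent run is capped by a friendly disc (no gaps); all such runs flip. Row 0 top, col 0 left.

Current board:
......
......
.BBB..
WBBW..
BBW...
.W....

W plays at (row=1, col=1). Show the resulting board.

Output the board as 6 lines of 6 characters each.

Answer: ......
.W....
.WWB..
WWBW..
BWW...
.W....

Derivation:
Place W at (1,1); scan 8 dirs for brackets.
Dir NW: first cell '.' (not opp) -> no flip
Dir N: first cell '.' (not opp) -> no flip
Dir NE: first cell '.' (not opp) -> no flip
Dir W: first cell '.' (not opp) -> no flip
Dir E: first cell '.' (not opp) -> no flip
Dir SW: first cell '.' (not opp) -> no flip
Dir S: opp run (2,1) (3,1) (4,1) capped by W -> flip
Dir SE: opp run (2,2) capped by W -> flip
All flips: (2,1) (2,2) (3,1) (4,1)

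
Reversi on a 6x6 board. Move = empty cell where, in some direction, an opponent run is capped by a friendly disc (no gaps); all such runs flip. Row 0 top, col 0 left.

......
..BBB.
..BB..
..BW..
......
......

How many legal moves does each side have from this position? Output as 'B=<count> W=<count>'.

Answer: B=3 W=3

Derivation:
-- B to move --
(2,4): no bracket -> illegal
(3,4): flips 1 -> legal
(4,2): no bracket -> illegal
(4,3): flips 1 -> legal
(4,4): flips 1 -> legal
B mobility = 3
-- W to move --
(0,1): no bracket -> illegal
(0,2): no bracket -> illegal
(0,3): flips 2 -> legal
(0,4): no bracket -> illegal
(0,5): no bracket -> illegal
(1,1): flips 1 -> legal
(1,5): no bracket -> illegal
(2,1): no bracket -> illegal
(2,4): no bracket -> illegal
(2,5): no bracket -> illegal
(3,1): flips 1 -> legal
(3,4): no bracket -> illegal
(4,1): no bracket -> illegal
(4,2): no bracket -> illegal
(4,3): no bracket -> illegal
W mobility = 3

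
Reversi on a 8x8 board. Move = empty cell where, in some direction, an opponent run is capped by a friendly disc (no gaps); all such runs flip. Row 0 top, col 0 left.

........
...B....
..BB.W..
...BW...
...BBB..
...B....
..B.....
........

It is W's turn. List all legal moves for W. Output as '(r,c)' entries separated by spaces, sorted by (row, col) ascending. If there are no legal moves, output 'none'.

Answer: (1,2) (3,2) (5,2) (5,4) (5,6)

Derivation:
(0,2): no bracket -> illegal
(0,3): no bracket -> illegal
(0,4): no bracket -> illegal
(1,1): no bracket -> illegal
(1,2): flips 1 -> legal
(1,4): no bracket -> illegal
(2,1): no bracket -> illegal
(2,4): no bracket -> illegal
(3,1): no bracket -> illegal
(3,2): flips 1 -> legal
(3,5): no bracket -> illegal
(3,6): no bracket -> illegal
(4,2): no bracket -> illegal
(4,6): no bracket -> illegal
(5,1): no bracket -> illegal
(5,2): flips 1 -> legal
(5,4): flips 1 -> legal
(5,5): no bracket -> illegal
(5,6): flips 1 -> legal
(6,1): no bracket -> illegal
(6,3): no bracket -> illegal
(6,4): no bracket -> illegal
(7,1): no bracket -> illegal
(7,2): no bracket -> illegal
(7,3): no bracket -> illegal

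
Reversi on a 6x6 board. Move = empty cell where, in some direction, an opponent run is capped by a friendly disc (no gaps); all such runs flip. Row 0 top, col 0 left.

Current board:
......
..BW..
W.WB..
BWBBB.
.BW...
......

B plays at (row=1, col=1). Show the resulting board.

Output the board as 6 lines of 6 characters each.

Answer: ......
.BBW..
W.BB..
BWBBB.
.BW...
......

Derivation:
Place B at (1,1); scan 8 dirs for brackets.
Dir NW: first cell '.' (not opp) -> no flip
Dir N: first cell '.' (not opp) -> no flip
Dir NE: first cell '.' (not opp) -> no flip
Dir W: first cell '.' (not opp) -> no flip
Dir E: first cell 'B' (not opp) -> no flip
Dir SW: opp run (2,0), next=edge -> no flip
Dir S: first cell '.' (not opp) -> no flip
Dir SE: opp run (2,2) capped by B -> flip
All flips: (2,2)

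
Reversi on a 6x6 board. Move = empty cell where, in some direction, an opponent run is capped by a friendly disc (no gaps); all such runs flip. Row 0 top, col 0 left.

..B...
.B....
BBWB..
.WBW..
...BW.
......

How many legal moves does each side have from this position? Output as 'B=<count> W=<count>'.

-- B to move --
(1,2): flips 1 -> legal
(1,3): no bracket -> illegal
(2,4): no bracket -> illegal
(3,0): flips 1 -> legal
(3,4): flips 1 -> legal
(3,5): no bracket -> illegal
(4,0): no bracket -> illegal
(4,1): flips 1 -> legal
(4,2): flips 1 -> legal
(4,5): flips 1 -> legal
(5,3): no bracket -> illegal
(5,4): no bracket -> illegal
(5,5): flips 3 -> legal
B mobility = 7
-- W to move --
(0,0): flips 1 -> legal
(0,1): flips 2 -> legal
(0,3): no bracket -> illegal
(1,0): no bracket -> illegal
(1,2): no bracket -> illegal
(1,3): flips 1 -> legal
(1,4): no bracket -> illegal
(2,4): flips 1 -> legal
(3,0): no bracket -> illegal
(3,4): no bracket -> illegal
(4,1): no bracket -> illegal
(4,2): flips 2 -> legal
(5,2): no bracket -> illegal
(5,3): flips 1 -> legal
(5,4): no bracket -> illegal
W mobility = 6

Answer: B=7 W=6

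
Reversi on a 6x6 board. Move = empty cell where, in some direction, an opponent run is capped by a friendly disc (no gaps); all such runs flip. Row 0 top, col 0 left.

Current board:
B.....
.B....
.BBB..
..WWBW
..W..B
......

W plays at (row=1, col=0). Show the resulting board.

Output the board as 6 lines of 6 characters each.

Answer: B.....
WB....
.WBB..
..WWBW
..W..B
......

Derivation:
Place W at (1,0); scan 8 dirs for brackets.
Dir NW: edge -> no flip
Dir N: opp run (0,0), next=edge -> no flip
Dir NE: first cell '.' (not opp) -> no flip
Dir W: edge -> no flip
Dir E: opp run (1,1), next='.' -> no flip
Dir SW: edge -> no flip
Dir S: first cell '.' (not opp) -> no flip
Dir SE: opp run (2,1) capped by W -> flip
All flips: (2,1)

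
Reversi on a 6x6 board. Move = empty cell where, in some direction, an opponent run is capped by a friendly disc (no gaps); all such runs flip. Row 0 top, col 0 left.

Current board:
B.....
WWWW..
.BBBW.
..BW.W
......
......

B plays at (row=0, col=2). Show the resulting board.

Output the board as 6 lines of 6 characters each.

Place B at (0,2); scan 8 dirs for brackets.
Dir NW: edge -> no flip
Dir N: edge -> no flip
Dir NE: edge -> no flip
Dir W: first cell '.' (not opp) -> no flip
Dir E: first cell '.' (not opp) -> no flip
Dir SW: opp run (1,1), next='.' -> no flip
Dir S: opp run (1,2) capped by B -> flip
Dir SE: opp run (1,3) (2,4) (3,5), next=edge -> no flip
All flips: (1,2)

Answer: B.B...
WWBW..
.BBBW.
..BW.W
......
......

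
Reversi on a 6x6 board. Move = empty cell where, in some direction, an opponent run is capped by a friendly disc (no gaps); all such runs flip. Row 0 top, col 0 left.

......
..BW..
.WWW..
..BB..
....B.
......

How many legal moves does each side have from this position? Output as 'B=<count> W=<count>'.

Answer: B=6 W=8

Derivation:
-- B to move --
(0,2): no bracket -> illegal
(0,3): flips 2 -> legal
(0,4): no bracket -> illegal
(1,0): flips 1 -> legal
(1,1): flips 1 -> legal
(1,4): flips 2 -> legal
(2,0): no bracket -> illegal
(2,4): no bracket -> illegal
(3,0): flips 1 -> legal
(3,1): no bracket -> illegal
(3,4): flips 1 -> legal
B mobility = 6
-- W to move --
(0,1): flips 1 -> legal
(0,2): flips 1 -> legal
(0,3): flips 1 -> legal
(1,1): flips 1 -> legal
(2,4): no bracket -> illegal
(3,1): no bracket -> illegal
(3,4): no bracket -> illegal
(3,5): no bracket -> illegal
(4,1): flips 1 -> legal
(4,2): flips 1 -> legal
(4,3): flips 2 -> legal
(4,5): no bracket -> illegal
(5,3): no bracket -> illegal
(5,4): no bracket -> illegal
(5,5): flips 2 -> legal
W mobility = 8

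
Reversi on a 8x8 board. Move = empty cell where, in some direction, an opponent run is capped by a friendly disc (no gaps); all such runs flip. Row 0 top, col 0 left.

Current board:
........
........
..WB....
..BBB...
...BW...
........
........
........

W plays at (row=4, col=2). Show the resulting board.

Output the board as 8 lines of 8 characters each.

Answer: ........
........
..WB....
..WBB...
..WWW...
........
........
........

Derivation:
Place W at (4,2); scan 8 dirs for brackets.
Dir NW: first cell '.' (not opp) -> no flip
Dir N: opp run (3,2) capped by W -> flip
Dir NE: opp run (3,3), next='.' -> no flip
Dir W: first cell '.' (not opp) -> no flip
Dir E: opp run (4,3) capped by W -> flip
Dir SW: first cell '.' (not opp) -> no flip
Dir S: first cell '.' (not opp) -> no flip
Dir SE: first cell '.' (not opp) -> no flip
All flips: (3,2) (4,3)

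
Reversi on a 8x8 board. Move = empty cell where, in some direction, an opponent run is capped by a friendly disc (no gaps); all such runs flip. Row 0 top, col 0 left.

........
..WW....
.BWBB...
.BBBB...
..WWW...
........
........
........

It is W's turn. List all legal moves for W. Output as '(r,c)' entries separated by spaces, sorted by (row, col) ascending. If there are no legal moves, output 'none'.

Answer: (1,0) (1,4) (1,5) (2,0) (2,5) (3,0) (3,5) (4,0) (4,5)

Derivation:
(1,0): flips 2 -> legal
(1,1): no bracket -> illegal
(1,4): flips 2 -> legal
(1,5): flips 2 -> legal
(2,0): flips 2 -> legal
(2,5): flips 3 -> legal
(3,0): flips 1 -> legal
(3,5): flips 1 -> legal
(4,0): flips 1 -> legal
(4,1): no bracket -> illegal
(4,5): flips 2 -> legal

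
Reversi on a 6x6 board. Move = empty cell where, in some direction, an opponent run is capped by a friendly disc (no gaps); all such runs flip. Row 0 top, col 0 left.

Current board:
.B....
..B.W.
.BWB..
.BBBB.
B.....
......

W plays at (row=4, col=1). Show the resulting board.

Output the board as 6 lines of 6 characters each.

Answer: .B....
..B.W.
.BWW..
.BWBB.
BW....
......

Derivation:
Place W at (4,1); scan 8 dirs for brackets.
Dir NW: first cell '.' (not opp) -> no flip
Dir N: opp run (3,1) (2,1), next='.' -> no flip
Dir NE: opp run (3,2) (2,3) capped by W -> flip
Dir W: opp run (4,0), next=edge -> no flip
Dir E: first cell '.' (not opp) -> no flip
Dir SW: first cell '.' (not opp) -> no flip
Dir S: first cell '.' (not opp) -> no flip
Dir SE: first cell '.' (not opp) -> no flip
All flips: (2,3) (3,2)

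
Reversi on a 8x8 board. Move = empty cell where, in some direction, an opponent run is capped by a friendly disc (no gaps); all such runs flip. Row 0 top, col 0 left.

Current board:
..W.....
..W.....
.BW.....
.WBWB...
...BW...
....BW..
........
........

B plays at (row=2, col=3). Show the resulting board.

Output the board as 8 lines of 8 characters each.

Answer: ..W.....
..W.....
.BBB....
.WBBB...
...BW...
....BW..
........
........

Derivation:
Place B at (2,3); scan 8 dirs for brackets.
Dir NW: opp run (1,2), next='.' -> no flip
Dir N: first cell '.' (not opp) -> no flip
Dir NE: first cell '.' (not opp) -> no flip
Dir W: opp run (2,2) capped by B -> flip
Dir E: first cell '.' (not opp) -> no flip
Dir SW: first cell 'B' (not opp) -> no flip
Dir S: opp run (3,3) capped by B -> flip
Dir SE: first cell 'B' (not opp) -> no flip
All flips: (2,2) (3,3)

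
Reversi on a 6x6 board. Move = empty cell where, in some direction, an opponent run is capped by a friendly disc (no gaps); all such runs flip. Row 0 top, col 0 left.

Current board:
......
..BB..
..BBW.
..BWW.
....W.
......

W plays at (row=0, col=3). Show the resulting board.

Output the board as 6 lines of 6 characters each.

Answer: ...W..
..BW..
..BWW.
..BWW.
....W.
......

Derivation:
Place W at (0,3); scan 8 dirs for brackets.
Dir NW: edge -> no flip
Dir N: edge -> no flip
Dir NE: edge -> no flip
Dir W: first cell '.' (not opp) -> no flip
Dir E: first cell '.' (not opp) -> no flip
Dir SW: opp run (1,2), next='.' -> no flip
Dir S: opp run (1,3) (2,3) capped by W -> flip
Dir SE: first cell '.' (not opp) -> no flip
All flips: (1,3) (2,3)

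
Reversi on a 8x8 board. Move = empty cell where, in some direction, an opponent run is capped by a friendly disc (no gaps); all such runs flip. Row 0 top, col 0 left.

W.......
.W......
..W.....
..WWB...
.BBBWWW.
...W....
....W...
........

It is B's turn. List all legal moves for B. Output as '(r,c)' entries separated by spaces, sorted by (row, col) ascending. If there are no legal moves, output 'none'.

(0,1): no bracket -> illegal
(0,2): no bracket -> illegal
(1,0): no bracket -> illegal
(1,2): flips 2 -> legal
(1,3): no bracket -> illegal
(2,0): no bracket -> illegal
(2,1): flips 1 -> legal
(2,3): flips 2 -> legal
(2,4): flips 1 -> legal
(3,1): flips 2 -> legal
(3,5): no bracket -> illegal
(3,6): no bracket -> illegal
(3,7): no bracket -> illegal
(4,7): flips 3 -> legal
(5,2): no bracket -> illegal
(5,4): flips 1 -> legal
(5,5): no bracket -> illegal
(5,6): flips 1 -> legal
(5,7): no bracket -> illegal
(6,2): no bracket -> illegal
(6,3): flips 1 -> legal
(6,5): no bracket -> illegal
(7,3): no bracket -> illegal
(7,4): no bracket -> illegal
(7,5): flips 2 -> legal

Answer: (1,2) (2,1) (2,3) (2,4) (3,1) (4,7) (5,4) (5,6) (6,3) (7,5)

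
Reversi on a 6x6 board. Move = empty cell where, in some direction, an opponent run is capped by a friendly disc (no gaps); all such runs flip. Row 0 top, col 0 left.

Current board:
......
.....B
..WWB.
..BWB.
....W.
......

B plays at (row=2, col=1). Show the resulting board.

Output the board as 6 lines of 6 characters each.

Place B at (2,1); scan 8 dirs for brackets.
Dir NW: first cell '.' (not opp) -> no flip
Dir N: first cell '.' (not opp) -> no flip
Dir NE: first cell '.' (not opp) -> no flip
Dir W: first cell '.' (not opp) -> no flip
Dir E: opp run (2,2) (2,3) capped by B -> flip
Dir SW: first cell '.' (not opp) -> no flip
Dir S: first cell '.' (not opp) -> no flip
Dir SE: first cell 'B' (not opp) -> no flip
All flips: (2,2) (2,3)

Answer: ......
.....B
.BBBB.
..BWB.
....W.
......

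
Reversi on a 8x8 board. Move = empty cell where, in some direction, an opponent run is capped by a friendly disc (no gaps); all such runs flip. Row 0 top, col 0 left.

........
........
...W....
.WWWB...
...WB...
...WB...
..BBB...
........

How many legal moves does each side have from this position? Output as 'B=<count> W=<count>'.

Answer: B=7 W=8

Derivation:
-- B to move --
(1,2): flips 1 -> legal
(1,3): flips 4 -> legal
(1,4): no bracket -> illegal
(2,0): no bracket -> illegal
(2,1): flips 2 -> legal
(2,2): flips 1 -> legal
(2,4): no bracket -> illegal
(3,0): flips 3 -> legal
(4,0): no bracket -> illegal
(4,1): no bracket -> illegal
(4,2): flips 2 -> legal
(5,2): flips 2 -> legal
B mobility = 7
-- W to move --
(2,4): no bracket -> illegal
(2,5): flips 1 -> legal
(3,5): flips 2 -> legal
(4,5): flips 2 -> legal
(5,1): no bracket -> illegal
(5,2): no bracket -> illegal
(5,5): flips 2 -> legal
(6,1): no bracket -> illegal
(6,5): flips 1 -> legal
(7,1): flips 1 -> legal
(7,2): no bracket -> illegal
(7,3): flips 1 -> legal
(7,4): no bracket -> illegal
(7,5): flips 1 -> legal
W mobility = 8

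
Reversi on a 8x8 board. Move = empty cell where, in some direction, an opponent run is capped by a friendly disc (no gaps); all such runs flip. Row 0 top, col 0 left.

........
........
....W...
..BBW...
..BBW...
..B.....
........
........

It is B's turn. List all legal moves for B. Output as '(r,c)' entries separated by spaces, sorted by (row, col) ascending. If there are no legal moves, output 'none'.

(1,3): no bracket -> illegal
(1,4): no bracket -> illegal
(1,5): flips 1 -> legal
(2,3): no bracket -> illegal
(2,5): flips 1 -> legal
(3,5): flips 1 -> legal
(4,5): flips 1 -> legal
(5,3): no bracket -> illegal
(5,4): no bracket -> illegal
(5,5): flips 1 -> legal

Answer: (1,5) (2,5) (3,5) (4,5) (5,5)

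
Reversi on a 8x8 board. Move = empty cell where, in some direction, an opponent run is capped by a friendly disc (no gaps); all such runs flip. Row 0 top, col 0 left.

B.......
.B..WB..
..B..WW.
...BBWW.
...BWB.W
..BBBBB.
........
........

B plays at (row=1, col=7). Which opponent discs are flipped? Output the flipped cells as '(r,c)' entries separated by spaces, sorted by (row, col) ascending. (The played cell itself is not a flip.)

Answer: (2,6) (3,5) (4,4)

Derivation:
Dir NW: first cell '.' (not opp) -> no flip
Dir N: first cell '.' (not opp) -> no flip
Dir NE: edge -> no flip
Dir W: first cell '.' (not opp) -> no flip
Dir E: edge -> no flip
Dir SW: opp run (2,6) (3,5) (4,4) capped by B -> flip
Dir S: first cell '.' (not opp) -> no flip
Dir SE: edge -> no flip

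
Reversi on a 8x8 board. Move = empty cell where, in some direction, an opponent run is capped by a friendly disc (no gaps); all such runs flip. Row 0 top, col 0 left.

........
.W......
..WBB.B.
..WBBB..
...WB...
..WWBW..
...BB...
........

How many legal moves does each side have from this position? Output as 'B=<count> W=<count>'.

-- B to move --
(0,0): flips 2 -> legal
(0,1): no bracket -> illegal
(0,2): no bracket -> illegal
(1,0): no bracket -> illegal
(1,2): no bracket -> illegal
(1,3): no bracket -> illegal
(2,0): no bracket -> illegal
(2,1): flips 3 -> legal
(3,1): flips 1 -> legal
(4,1): flips 2 -> legal
(4,2): flips 2 -> legal
(4,5): no bracket -> illegal
(4,6): flips 1 -> legal
(5,1): flips 2 -> legal
(5,6): flips 1 -> legal
(6,1): flips 2 -> legal
(6,2): flips 1 -> legal
(6,5): no bracket -> illegal
(6,6): flips 1 -> legal
B mobility = 11
-- W to move --
(1,2): no bracket -> illegal
(1,3): flips 2 -> legal
(1,4): flips 1 -> legal
(1,5): no bracket -> illegal
(1,6): no bracket -> illegal
(1,7): flips 3 -> legal
(2,5): flips 3 -> legal
(2,7): no bracket -> illegal
(3,6): flips 3 -> legal
(3,7): no bracket -> illegal
(4,2): no bracket -> illegal
(4,5): flips 1 -> legal
(4,6): no bracket -> illegal
(6,2): no bracket -> illegal
(6,5): flips 1 -> legal
(7,2): no bracket -> illegal
(7,3): flips 2 -> legal
(7,4): flips 1 -> legal
(7,5): flips 1 -> legal
W mobility = 10

Answer: B=11 W=10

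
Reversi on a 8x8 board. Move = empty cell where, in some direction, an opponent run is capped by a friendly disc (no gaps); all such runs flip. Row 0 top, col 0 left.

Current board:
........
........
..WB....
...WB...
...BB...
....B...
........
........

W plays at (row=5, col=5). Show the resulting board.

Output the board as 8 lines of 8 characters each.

Answer: ........
........
..WB....
...WB...
...BW...
....BW..
........
........

Derivation:
Place W at (5,5); scan 8 dirs for brackets.
Dir NW: opp run (4,4) capped by W -> flip
Dir N: first cell '.' (not opp) -> no flip
Dir NE: first cell '.' (not opp) -> no flip
Dir W: opp run (5,4), next='.' -> no flip
Dir E: first cell '.' (not opp) -> no flip
Dir SW: first cell '.' (not opp) -> no flip
Dir S: first cell '.' (not opp) -> no flip
Dir SE: first cell '.' (not opp) -> no flip
All flips: (4,4)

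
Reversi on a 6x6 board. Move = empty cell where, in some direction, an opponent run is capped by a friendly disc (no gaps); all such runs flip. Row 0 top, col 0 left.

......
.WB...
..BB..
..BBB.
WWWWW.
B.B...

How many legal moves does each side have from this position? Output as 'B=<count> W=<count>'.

Answer: B=7 W=6

Derivation:
-- B to move --
(0,0): flips 1 -> legal
(0,1): no bracket -> illegal
(0,2): no bracket -> illegal
(1,0): flips 1 -> legal
(2,0): no bracket -> illegal
(2,1): no bracket -> illegal
(3,0): flips 2 -> legal
(3,1): no bracket -> illegal
(3,5): no bracket -> illegal
(4,5): no bracket -> illegal
(5,1): flips 1 -> legal
(5,3): flips 1 -> legal
(5,4): flips 2 -> legal
(5,5): flips 1 -> legal
B mobility = 7
-- W to move --
(0,1): no bracket -> illegal
(0,2): flips 3 -> legal
(0,3): no bracket -> illegal
(1,3): flips 3 -> legal
(1,4): flips 2 -> legal
(2,1): flips 1 -> legal
(2,4): flips 2 -> legal
(2,5): flips 1 -> legal
(3,1): no bracket -> illegal
(3,5): no bracket -> illegal
(4,5): no bracket -> illegal
(5,1): no bracket -> illegal
(5,3): no bracket -> illegal
W mobility = 6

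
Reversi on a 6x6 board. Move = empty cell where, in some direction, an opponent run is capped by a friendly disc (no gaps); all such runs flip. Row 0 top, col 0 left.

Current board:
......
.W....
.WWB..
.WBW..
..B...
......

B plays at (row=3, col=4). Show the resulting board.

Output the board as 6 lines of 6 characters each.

Place B at (3,4); scan 8 dirs for brackets.
Dir NW: first cell 'B' (not opp) -> no flip
Dir N: first cell '.' (not opp) -> no flip
Dir NE: first cell '.' (not opp) -> no flip
Dir W: opp run (3,3) capped by B -> flip
Dir E: first cell '.' (not opp) -> no flip
Dir SW: first cell '.' (not opp) -> no flip
Dir S: first cell '.' (not opp) -> no flip
Dir SE: first cell '.' (not opp) -> no flip
All flips: (3,3)

Answer: ......
.W....
.WWB..
.WBBB.
..B...
......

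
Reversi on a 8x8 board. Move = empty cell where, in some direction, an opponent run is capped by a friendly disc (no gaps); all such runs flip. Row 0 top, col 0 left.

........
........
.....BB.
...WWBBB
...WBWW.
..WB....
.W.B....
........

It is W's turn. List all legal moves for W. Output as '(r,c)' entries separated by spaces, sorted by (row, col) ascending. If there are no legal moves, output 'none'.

Answer: (1,5) (1,6) (2,4) (2,7) (5,4) (5,5) (7,3) (7,4)

Derivation:
(1,4): no bracket -> illegal
(1,5): flips 2 -> legal
(1,6): flips 3 -> legal
(1,7): no bracket -> illegal
(2,4): flips 1 -> legal
(2,7): flips 1 -> legal
(4,2): no bracket -> illegal
(4,7): no bracket -> illegal
(5,4): flips 2 -> legal
(5,5): flips 1 -> legal
(6,2): no bracket -> illegal
(6,4): no bracket -> illegal
(7,2): no bracket -> illegal
(7,3): flips 2 -> legal
(7,4): flips 1 -> legal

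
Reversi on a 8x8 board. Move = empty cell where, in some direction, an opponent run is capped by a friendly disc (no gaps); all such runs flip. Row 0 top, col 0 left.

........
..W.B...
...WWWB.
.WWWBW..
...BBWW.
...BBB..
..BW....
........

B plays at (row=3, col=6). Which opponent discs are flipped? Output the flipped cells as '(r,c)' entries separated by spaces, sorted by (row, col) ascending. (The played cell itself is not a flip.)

Answer: (2,5) (3,5) (4,5)

Derivation:
Dir NW: opp run (2,5) capped by B -> flip
Dir N: first cell 'B' (not opp) -> no flip
Dir NE: first cell '.' (not opp) -> no flip
Dir W: opp run (3,5) capped by B -> flip
Dir E: first cell '.' (not opp) -> no flip
Dir SW: opp run (4,5) capped by B -> flip
Dir S: opp run (4,6), next='.' -> no flip
Dir SE: first cell '.' (not opp) -> no flip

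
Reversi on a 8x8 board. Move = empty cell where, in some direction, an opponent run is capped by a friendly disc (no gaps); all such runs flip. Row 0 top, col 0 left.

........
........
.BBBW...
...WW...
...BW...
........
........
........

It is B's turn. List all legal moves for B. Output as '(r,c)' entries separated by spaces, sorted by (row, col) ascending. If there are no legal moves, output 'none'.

(1,3): no bracket -> illegal
(1,4): no bracket -> illegal
(1,5): no bracket -> illegal
(2,5): flips 2 -> legal
(3,2): no bracket -> illegal
(3,5): no bracket -> illegal
(4,2): no bracket -> illegal
(4,5): flips 2 -> legal
(5,3): no bracket -> illegal
(5,4): no bracket -> illegal
(5,5): flips 2 -> legal

Answer: (2,5) (4,5) (5,5)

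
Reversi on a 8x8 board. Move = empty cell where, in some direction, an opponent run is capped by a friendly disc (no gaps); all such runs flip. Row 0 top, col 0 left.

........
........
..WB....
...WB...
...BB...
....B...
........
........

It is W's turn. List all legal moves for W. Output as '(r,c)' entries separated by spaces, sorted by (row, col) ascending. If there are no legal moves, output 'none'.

Answer: (1,3) (2,4) (3,5) (5,3) (5,5)

Derivation:
(1,2): no bracket -> illegal
(1,3): flips 1 -> legal
(1,4): no bracket -> illegal
(2,4): flips 1 -> legal
(2,5): no bracket -> illegal
(3,2): no bracket -> illegal
(3,5): flips 1 -> legal
(4,2): no bracket -> illegal
(4,5): no bracket -> illegal
(5,2): no bracket -> illegal
(5,3): flips 1 -> legal
(5,5): flips 1 -> legal
(6,3): no bracket -> illegal
(6,4): no bracket -> illegal
(6,5): no bracket -> illegal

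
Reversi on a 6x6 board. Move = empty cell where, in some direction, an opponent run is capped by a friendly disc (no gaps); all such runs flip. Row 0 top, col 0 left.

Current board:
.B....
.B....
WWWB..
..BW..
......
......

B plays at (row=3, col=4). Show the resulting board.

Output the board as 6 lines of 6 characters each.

Place B at (3,4); scan 8 dirs for brackets.
Dir NW: first cell 'B' (not opp) -> no flip
Dir N: first cell '.' (not opp) -> no flip
Dir NE: first cell '.' (not opp) -> no flip
Dir W: opp run (3,3) capped by B -> flip
Dir E: first cell '.' (not opp) -> no flip
Dir SW: first cell '.' (not opp) -> no flip
Dir S: first cell '.' (not opp) -> no flip
Dir SE: first cell '.' (not opp) -> no flip
All flips: (3,3)

Answer: .B....
.B....
WWWB..
..BBB.
......
......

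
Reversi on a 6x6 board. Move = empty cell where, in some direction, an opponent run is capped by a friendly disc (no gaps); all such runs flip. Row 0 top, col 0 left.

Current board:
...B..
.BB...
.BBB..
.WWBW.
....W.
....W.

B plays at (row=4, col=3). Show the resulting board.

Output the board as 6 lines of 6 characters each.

Place B at (4,3); scan 8 dirs for brackets.
Dir NW: opp run (3,2) capped by B -> flip
Dir N: first cell 'B' (not opp) -> no flip
Dir NE: opp run (3,4), next='.' -> no flip
Dir W: first cell '.' (not opp) -> no flip
Dir E: opp run (4,4), next='.' -> no flip
Dir SW: first cell '.' (not opp) -> no flip
Dir S: first cell '.' (not opp) -> no flip
Dir SE: opp run (5,4), next=edge -> no flip
All flips: (3,2)

Answer: ...B..
.BB...
.BBB..
.WBBW.
...BW.
....W.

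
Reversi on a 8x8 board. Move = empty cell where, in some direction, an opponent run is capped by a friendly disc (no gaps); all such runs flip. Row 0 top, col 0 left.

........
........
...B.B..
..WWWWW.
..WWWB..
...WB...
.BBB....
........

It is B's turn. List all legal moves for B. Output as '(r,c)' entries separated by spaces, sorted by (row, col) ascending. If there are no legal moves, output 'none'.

Answer: (2,1) (2,4) (2,6) (2,7) (4,1) (4,7) (5,2)

Derivation:
(2,1): flips 2 -> legal
(2,2): no bracket -> illegal
(2,4): flips 2 -> legal
(2,6): flips 3 -> legal
(2,7): flips 1 -> legal
(3,1): no bracket -> illegal
(3,7): no bracket -> illegal
(4,1): flips 4 -> legal
(4,6): no bracket -> illegal
(4,7): flips 1 -> legal
(5,1): no bracket -> illegal
(5,2): flips 3 -> legal
(5,5): no bracket -> illegal
(6,4): no bracket -> illegal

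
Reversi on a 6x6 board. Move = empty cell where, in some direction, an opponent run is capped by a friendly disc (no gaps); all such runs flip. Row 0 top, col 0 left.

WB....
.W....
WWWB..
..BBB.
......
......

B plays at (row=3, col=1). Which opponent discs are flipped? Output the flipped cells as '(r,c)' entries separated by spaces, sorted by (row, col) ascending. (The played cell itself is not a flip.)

Answer: (1,1) (2,1)

Derivation:
Dir NW: opp run (2,0), next=edge -> no flip
Dir N: opp run (2,1) (1,1) capped by B -> flip
Dir NE: opp run (2,2), next='.' -> no flip
Dir W: first cell '.' (not opp) -> no flip
Dir E: first cell 'B' (not opp) -> no flip
Dir SW: first cell '.' (not opp) -> no flip
Dir S: first cell '.' (not opp) -> no flip
Dir SE: first cell '.' (not opp) -> no flip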